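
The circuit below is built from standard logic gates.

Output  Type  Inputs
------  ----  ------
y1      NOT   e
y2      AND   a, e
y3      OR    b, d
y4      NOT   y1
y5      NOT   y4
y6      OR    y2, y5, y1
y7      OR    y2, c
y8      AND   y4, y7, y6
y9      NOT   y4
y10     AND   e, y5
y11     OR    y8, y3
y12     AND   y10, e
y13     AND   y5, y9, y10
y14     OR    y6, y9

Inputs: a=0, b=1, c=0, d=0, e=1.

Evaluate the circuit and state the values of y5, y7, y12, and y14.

y1 = NOT e = NOT 1 = 0
y2 = a AND e = 0 AND 1 = 0
y4 = NOT y1 = NOT 0 = 1
y5 = NOT y4 = NOT 1 = 0
y6 = y2 OR y5 OR y1 = 0 OR 0 OR 0 = 0
y7 = y2 OR c = 0 OR 0 = 0
y9 = NOT y4 = NOT 1 = 0
y10 = e AND y5 = 1 AND 0 = 0
y12 = y10 AND e = 0 AND 1 = 0
y14 = y6 OR y9 = 0 OR 0 = 0

y5 = 0, y7 = 0, y12 = 0, y14 = 0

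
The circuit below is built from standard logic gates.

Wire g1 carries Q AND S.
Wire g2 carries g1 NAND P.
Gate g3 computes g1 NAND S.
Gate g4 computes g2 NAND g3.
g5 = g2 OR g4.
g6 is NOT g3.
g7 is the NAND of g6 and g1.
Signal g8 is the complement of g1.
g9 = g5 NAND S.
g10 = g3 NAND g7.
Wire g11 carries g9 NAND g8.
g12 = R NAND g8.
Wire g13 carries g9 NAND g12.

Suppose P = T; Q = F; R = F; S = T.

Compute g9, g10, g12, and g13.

g1 = Q AND S = F AND T = F
g2 = g1 NAND P = F NAND T = T
g3 = g1 NAND S = F NAND T = T
g4 = g2 NAND g3 = T NAND T = F
g5 = g2 OR g4 = T OR F = T
g6 = NOT g3 = NOT T = F
g7 = g6 NAND g1 = F NAND F = T
g8 = NOT g1 = NOT F = T
g9 = g5 NAND S = T NAND T = F
g10 = g3 NAND g7 = T NAND T = F
g12 = R NAND g8 = F NAND T = T
g13 = g9 NAND g12 = F NAND T = T

g9 = F, g10 = F, g12 = T, g13 = T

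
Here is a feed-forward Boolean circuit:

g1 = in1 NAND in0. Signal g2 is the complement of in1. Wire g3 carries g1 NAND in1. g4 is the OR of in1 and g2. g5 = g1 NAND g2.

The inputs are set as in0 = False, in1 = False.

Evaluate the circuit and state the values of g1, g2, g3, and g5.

g1 = True, g2 = True, g3 = True, g5 = False

g1 = in1 NAND in0 = False NAND False = True
g2 = NOT in1 = NOT False = True
g3 = g1 NAND in1 = True NAND False = True
g5 = g1 NAND g2 = True NAND True = False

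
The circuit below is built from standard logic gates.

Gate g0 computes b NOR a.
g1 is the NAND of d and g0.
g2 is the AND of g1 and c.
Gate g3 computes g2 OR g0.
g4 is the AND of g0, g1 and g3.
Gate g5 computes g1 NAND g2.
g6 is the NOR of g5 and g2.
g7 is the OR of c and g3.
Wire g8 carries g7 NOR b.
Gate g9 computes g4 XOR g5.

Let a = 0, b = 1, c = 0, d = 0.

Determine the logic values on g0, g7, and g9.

g0 = 0; g7 = 0; g9 = 1

g0 = b NOR a = 1 NOR 0 = 0
g1 = d NAND g0 = 0 NAND 0 = 1
g2 = g1 AND c = 1 AND 0 = 0
g3 = g2 OR g0 = 0 OR 0 = 0
g4 = g0 AND g1 AND g3 = 0 AND 1 AND 0 = 0
g5 = g1 NAND g2 = 1 NAND 0 = 1
g7 = c OR g3 = 0 OR 0 = 0
g9 = g4 XOR g5 = 0 XOR 1 = 1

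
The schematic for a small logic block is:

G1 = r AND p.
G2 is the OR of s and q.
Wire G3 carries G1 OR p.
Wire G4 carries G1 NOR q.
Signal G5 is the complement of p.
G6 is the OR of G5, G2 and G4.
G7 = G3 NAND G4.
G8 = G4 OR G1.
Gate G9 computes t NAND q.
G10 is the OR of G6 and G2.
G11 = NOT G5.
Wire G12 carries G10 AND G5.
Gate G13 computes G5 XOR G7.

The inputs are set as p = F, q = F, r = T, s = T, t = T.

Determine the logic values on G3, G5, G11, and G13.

G3 = F; G5 = T; G11 = F; G13 = F

G1 = r AND p = T AND F = F
G3 = G1 OR p = F OR F = F
G4 = G1 NOR q = F NOR F = T
G5 = NOT p = NOT F = T
G7 = G3 NAND G4 = F NAND T = T
G11 = NOT G5 = NOT T = F
G13 = G5 XOR G7 = T XOR T = F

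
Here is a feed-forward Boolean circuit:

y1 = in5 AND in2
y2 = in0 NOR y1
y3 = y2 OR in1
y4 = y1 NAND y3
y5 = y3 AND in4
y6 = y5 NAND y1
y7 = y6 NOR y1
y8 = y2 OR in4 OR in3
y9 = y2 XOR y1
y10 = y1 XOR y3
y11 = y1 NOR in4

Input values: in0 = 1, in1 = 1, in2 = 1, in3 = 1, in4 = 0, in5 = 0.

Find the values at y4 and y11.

y4 = 1; y11 = 1

y1 = in5 AND in2 = 0 AND 1 = 0
y2 = in0 NOR y1 = 1 NOR 0 = 0
y3 = y2 OR in1 = 0 OR 1 = 1
y4 = y1 NAND y3 = 0 NAND 1 = 1
y11 = y1 NOR in4 = 0 NOR 0 = 1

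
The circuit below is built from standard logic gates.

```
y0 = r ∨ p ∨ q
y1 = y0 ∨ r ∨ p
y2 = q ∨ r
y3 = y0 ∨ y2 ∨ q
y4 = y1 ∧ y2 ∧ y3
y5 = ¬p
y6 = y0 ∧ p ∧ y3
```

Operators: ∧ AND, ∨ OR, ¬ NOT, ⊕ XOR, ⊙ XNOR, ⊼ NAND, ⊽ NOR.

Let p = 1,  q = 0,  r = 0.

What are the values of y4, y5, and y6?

y0 = r OR p OR q = 0 OR 1 OR 0 = 1
y1 = y0 OR r OR p = 1 OR 0 OR 1 = 1
y2 = q OR r = 0 OR 0 = 0
y3 = y0 OR y2 OR q = 1 OR 0 OR 0 = 1
y4 = y1 AND y2 AND y3 = 1 AND 0 AND 1 = 0
y5 = NOT p = NOT 1 = 0
y6 = y0 AND p AND y3 = 1 AND 1 AND 1 = 1

y4 = 0, y5 = 0, y6 = 1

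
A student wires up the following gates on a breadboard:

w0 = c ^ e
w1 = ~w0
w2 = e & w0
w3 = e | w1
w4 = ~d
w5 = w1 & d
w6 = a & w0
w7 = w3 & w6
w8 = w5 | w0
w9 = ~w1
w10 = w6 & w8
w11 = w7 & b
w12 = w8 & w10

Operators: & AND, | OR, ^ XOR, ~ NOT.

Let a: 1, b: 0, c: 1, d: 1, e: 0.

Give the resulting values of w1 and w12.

w1 = 0, w12 = 1

w0 = c XOR e = 1 XOR 0 = 1
w1 = NOT w0 = NOT 1 = 0
w5 = w1 AND d = 0 AND 1 = 0
w6 = a AND w0 = 1 AND 1 = 1
w8 = w5 OR w0 = 0 OR 1 = 1
w10 = w6 AND w8 = 1 AND 1 = 1
w12 = w8 AND w10 = 1 AND 1 = 1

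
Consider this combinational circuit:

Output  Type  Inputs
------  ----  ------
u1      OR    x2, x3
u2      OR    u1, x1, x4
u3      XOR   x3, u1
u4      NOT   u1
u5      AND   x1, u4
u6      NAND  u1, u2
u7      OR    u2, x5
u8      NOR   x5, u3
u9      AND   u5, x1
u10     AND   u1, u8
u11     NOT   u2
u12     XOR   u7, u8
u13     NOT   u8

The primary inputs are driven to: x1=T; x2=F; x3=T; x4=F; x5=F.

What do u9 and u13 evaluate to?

u1 = x2 OR x3 = F OR T = T
u3 = x3 XOR u1 = T XOR T = F
u4 = NOT u1 = NOT T = F
u5 = x1 AND u4 = T AND F = F
u8 = x5 NOR u3 = F NOR F = T
u9 = u5 AND x1 = F AND T = F
u13 = NOT u8 = NOT T = F

u9 = F; u13 = F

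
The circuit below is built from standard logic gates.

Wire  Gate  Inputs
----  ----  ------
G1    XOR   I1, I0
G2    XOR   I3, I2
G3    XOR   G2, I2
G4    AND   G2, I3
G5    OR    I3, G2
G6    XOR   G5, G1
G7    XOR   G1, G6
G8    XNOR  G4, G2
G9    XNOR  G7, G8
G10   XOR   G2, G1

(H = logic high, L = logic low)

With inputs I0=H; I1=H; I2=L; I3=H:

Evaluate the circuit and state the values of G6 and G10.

G6 = H; G10 = H

G1 = I1 XOR I0 = H XOR H = L
G2 = I3 XOR I2 = H XOR L = H
G5 = I3 OR G2 = H OR H = H
G6 = G5 XOR G1 = H XOR L = H
G10 = G2 XOR G1 = H XOR L = H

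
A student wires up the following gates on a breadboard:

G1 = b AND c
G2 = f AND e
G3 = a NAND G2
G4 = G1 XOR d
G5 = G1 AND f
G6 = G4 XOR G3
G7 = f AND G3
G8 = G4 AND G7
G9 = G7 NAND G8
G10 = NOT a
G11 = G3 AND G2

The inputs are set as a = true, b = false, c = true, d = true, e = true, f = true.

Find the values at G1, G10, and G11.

G1 = b AND c = false AND true = false
G2 = f AND e = true AND true = true
G3 = a NAND G2 = true NAND true = false
G10 = NOT a = NOT true = false
G11 = G3 AND G2 = false AND true = false

G1 = false, G10 = false, G11 = false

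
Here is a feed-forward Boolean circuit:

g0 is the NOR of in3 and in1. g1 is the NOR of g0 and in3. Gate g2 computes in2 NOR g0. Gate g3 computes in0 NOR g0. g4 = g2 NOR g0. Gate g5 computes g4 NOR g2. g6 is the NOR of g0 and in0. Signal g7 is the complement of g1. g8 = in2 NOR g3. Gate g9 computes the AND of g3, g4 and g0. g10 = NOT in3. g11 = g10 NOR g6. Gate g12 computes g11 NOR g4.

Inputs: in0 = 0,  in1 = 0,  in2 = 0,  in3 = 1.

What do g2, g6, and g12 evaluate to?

g2 = 1, g6 = 1, g12 = 1

g0 = in3 NOR in1 = 1 NOR 0 = 0
g2 = in2 NOR g0 = 0 NOR 0 = 1
g4 = g2 NOR g0 = 1 NOR 0 = 0
g6 = g0 NOR in0 = 0 NOR 0 = 1
g10 = NOT in3 = NOT 1 = 0
g11 = g10 NOR g6 = 0 NOR 1 = 0
g12 = g11 NOR g4 = 0 NOR 0 = 1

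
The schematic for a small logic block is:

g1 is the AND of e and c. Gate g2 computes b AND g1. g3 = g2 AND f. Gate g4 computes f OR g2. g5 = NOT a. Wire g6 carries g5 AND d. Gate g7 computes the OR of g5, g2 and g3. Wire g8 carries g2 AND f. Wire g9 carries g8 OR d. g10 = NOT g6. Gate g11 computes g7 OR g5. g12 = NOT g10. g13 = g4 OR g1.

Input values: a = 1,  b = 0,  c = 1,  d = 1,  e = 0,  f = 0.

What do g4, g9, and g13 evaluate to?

g4 = 0, g9 = 1, g13 = 0

g1 = e AND c = 0 AND 1 = 0
g2 = b AND g1 = 0 AND 0 = 0
g4 = f OR g2 = 0 OR 0 = 0
g8 = g2 AND f = 0 AND 0 = 0
g9 = g8 OR d = 0 OR 1 = 1
g13 = g4 OR g1 = 0 OR 0 = 0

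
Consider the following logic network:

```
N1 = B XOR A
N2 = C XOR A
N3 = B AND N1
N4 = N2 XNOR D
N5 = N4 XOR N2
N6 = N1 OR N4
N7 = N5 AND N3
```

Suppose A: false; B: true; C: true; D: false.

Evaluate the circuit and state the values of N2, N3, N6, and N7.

N2 = true; N3 = true; N6 = true; N7 = true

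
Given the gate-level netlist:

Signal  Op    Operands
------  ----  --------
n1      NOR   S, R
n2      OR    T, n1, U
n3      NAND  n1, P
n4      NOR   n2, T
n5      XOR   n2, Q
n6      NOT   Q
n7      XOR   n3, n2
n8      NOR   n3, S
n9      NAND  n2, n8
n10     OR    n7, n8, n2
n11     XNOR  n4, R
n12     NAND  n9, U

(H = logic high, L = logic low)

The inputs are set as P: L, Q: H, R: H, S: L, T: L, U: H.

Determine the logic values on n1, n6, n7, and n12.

n1 = L; n6 = L; n7 = L; n12 = L

n1 = S NOR R = L NOR H = L
n2 = T OR n1 OR U = L OR L OR H = H
n3 = n1 NAND P = L NAND L = H
n6 = NOT Q = NOT H = L
n7 = n3 XOR n2 = H XOR H = L
n8 = n3 NOR S = H NOR L = L
n9 = n2 NAND n8 = H NAND L = H
n12 = n9 NAND U = H NAND H = L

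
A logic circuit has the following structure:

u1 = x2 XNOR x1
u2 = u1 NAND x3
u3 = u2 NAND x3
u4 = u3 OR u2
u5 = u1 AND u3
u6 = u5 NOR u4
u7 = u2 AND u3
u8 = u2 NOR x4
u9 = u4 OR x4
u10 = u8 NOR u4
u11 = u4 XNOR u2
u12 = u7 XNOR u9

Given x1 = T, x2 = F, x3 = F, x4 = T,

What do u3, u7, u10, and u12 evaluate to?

u1 = x2 XNOR x1 = F XNOR T = F
u2 = u1 NAND x3 = F NAND F = T
u3 = u2 NAND x3 = T NAND F = T
u4 = u3 OR u2 = T OR T = T
u7 = u2 AND u3 = T AND T = T
u8 = u2 NOR x4 = T NOR T = F
u9 = u4 OR x4 = T OR T = T
u10 = u8 NOR u4 = F NOR T = F
u12 = u7 XNOR u9 = T XNOR T = T

u3 = T, u7 = T, u10 = F, u12 = T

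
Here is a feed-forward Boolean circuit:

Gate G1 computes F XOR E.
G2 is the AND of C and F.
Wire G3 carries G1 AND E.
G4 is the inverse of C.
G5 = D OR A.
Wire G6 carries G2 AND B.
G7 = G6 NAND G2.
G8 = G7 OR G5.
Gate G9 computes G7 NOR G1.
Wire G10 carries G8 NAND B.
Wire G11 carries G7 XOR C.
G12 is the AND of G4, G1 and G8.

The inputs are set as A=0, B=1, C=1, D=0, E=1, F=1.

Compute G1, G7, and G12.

G1 = 0, G7 = 0, G12 = 0

G1 = F XOR E = 1 XOR 1 = 0
G2 = C AND F = 1 AND 1 = 1
G4 = NOT C = NOT 1 = 0
G5 = D OR A = 0 OR 0 = 0
G6 = G2 AND B = 1 AND 1 = 1
G7 = G6 NAND G2 = 1 NAND 1 = 0
G8 = G7 OR G5 = 0 OR 0 = 0
G12 = G4 AND G1 AND G8 = 0 AND 0 AND 0 = 0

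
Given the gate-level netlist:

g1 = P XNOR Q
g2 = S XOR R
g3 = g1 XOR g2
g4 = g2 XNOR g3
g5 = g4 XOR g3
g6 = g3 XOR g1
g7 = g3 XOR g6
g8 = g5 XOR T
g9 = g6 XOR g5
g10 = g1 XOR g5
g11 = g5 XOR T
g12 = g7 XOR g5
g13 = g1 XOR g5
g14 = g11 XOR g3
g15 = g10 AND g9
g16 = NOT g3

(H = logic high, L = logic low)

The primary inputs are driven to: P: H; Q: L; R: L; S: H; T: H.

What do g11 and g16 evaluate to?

g11 = H  g16 = L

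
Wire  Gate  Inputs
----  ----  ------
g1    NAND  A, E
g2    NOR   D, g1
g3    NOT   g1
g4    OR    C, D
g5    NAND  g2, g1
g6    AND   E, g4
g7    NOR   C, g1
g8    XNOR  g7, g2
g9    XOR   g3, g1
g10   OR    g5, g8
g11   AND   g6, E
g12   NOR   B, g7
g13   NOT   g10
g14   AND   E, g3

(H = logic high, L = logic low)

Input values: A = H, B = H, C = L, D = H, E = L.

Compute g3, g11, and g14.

g1 = A NAND E = H NAND L = H
g3 = NOT g1 = NOT H = L
g4 = C OR D = L OR H = H
g6 = E AND g4 = L AND H = L
g11 = g6 AND E = L AND L = L
g14 = E AND g3 = L AND L = L

g3 = L, g11 = L, g14 = L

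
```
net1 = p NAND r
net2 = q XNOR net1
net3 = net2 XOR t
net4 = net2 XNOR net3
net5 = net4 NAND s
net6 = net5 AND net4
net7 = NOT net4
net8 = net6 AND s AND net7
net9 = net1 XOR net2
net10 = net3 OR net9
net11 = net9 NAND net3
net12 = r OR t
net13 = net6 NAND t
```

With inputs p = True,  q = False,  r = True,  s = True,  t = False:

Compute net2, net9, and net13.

net1 = p NAND r = True NAND True = False
net2 = q XNOR net1 = False XNOR False = True
net3 = net2 XOR t = True XOR False = True
net4 = net2 XNOR net3 = True XNOR True = True
net5 = net4 NAND s = True NAND True = False
net6 = net5 AND net4 = False AND True = False
net9 = net1 XOR net2 = False XOR True = True
net13 = net6 NAND t = False NAND False = True

net2 = True, net9 = True, net13 = True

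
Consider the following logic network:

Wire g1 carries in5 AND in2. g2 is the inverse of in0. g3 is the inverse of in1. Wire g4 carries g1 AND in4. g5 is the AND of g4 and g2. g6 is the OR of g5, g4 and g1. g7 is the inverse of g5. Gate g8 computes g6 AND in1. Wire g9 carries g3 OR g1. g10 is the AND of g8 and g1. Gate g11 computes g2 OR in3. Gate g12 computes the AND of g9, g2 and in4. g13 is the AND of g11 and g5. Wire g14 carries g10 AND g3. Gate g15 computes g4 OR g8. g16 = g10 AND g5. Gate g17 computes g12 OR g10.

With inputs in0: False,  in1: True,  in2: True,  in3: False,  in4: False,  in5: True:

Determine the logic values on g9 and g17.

g9 = True, g17 = True

g1 = in5 AND in2 = True AND True = True
g2 = NOT in0 = NOT False = True
g3 = NOT in1 = NOT True = False
g4 = g1 AND in4 = True AND False = False
g5 = g4 AND g2 = False AND True = False
g6 = g5 OR g4 OR g1 = False OR False OR True = True
g8 = g6 AND in1 = True AND True = True
g9 = g3 OR g1 = False OR True = True
g10 = g8 AND g1 = True AND True = True
g12 = g9 AND g2 AND in4 = True AND True AND False = False
g17 = g12 OR g10 = False OR True = True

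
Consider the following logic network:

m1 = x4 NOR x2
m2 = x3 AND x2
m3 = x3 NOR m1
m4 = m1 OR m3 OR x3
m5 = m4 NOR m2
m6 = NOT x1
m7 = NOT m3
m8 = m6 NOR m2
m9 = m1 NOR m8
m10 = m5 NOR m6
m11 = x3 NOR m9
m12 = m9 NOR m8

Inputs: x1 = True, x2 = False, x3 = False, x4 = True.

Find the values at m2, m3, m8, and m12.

m1 = x4 NOR x2 = True NOR False = False
m2 = x3 AND x2 = False AND False = False
m3 = x3 NOR m1 = False NOR False = True
m6 = NOT x1 = NOT True = False
m8 = m6 NOR m2 = False NOR False = True
m9 = m1 NOR m8 = False NOR True = False
m12 = m9 NOR m8 = False NOR True = False

m2 = False, m3 = True, m8 = True, m12 = False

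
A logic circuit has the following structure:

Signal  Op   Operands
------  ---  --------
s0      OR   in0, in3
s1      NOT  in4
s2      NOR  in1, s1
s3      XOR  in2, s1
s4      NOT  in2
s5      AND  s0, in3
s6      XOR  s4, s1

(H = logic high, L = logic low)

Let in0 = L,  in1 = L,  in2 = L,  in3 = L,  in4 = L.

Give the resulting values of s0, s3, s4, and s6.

s0 = in0 OR in3 = L OR L = L
s1 = NOT in4 = NOT L = H
s3 = in2 XOR s1 = L XOR H = H
s4 = NOT in2 = NOT L = H
s6 = s4 XOR s1 = H XOR H = L

s0 = L, s3 = H, s4 = H, s6 = L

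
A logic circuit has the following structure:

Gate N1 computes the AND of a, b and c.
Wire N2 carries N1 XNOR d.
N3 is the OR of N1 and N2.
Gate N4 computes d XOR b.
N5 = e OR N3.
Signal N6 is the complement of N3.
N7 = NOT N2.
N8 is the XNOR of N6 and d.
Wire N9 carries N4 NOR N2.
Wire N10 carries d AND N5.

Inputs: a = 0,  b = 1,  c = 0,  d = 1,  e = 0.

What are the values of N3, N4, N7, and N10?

N3 = 0  N4 = 0  N7 = 1  N10 = 0

N1 = a AND b AND c = 0 AND 1 AND 0 = 0
N2 = N1 XNOR d = 0 XNOR 1 = 0
N3 = N1 OR N2 = 0 OR 0 = 0
N4 = d XOR b = 1 XOR 1 = 0
N5 = e OR N3 = 0 OR 0 = 0
N7 = NOT N2 = NOT 0 = 1
N10 = d AND N5 = 1 AND 0 = 0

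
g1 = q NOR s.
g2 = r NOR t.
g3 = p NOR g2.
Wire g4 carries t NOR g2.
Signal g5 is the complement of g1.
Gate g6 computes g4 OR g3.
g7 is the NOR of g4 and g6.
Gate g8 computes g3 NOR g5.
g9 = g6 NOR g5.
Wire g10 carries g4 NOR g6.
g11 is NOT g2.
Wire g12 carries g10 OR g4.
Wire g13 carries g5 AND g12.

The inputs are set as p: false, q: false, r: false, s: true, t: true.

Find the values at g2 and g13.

g2 = false; g13 = false

g1 = q NOR s = false NOR true = false
g2 = r NOR t = false NOR true = false
g3 = p NOR g2 = false NOR false = true
g4 = t NOR g2 = true NOR false = false
g5 = NOT g1 = NOT false = true
g6 = g4 OR g3 = false OR true = true
g10 = g4 NOR g6 = false NOR true = false
g12 = g10 OR g4 = false OR false = false
g13 = g5 AND g12 = true AND false = false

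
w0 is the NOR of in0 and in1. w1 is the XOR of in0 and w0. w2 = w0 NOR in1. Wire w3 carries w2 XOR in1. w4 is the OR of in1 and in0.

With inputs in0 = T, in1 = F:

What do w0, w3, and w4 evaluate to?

w0 = F  w3 = T  w4 = T

w0 = in0 NOR in1 = T NOR F = F
w2 = w0 NOR in1 = F NOR F = T
w3 = w2 XOR in1 = T XOR F = T
w4 = in1 OR in0 = F OR T = T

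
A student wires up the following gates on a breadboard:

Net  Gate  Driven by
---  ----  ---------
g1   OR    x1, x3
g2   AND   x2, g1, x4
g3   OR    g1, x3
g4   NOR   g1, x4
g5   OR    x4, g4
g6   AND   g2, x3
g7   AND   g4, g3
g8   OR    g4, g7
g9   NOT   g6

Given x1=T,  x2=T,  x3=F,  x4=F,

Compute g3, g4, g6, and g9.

g3 = T; g4 = F; g6 = F; g9 = T

g1 = x1 OR x3 = T OR F = T
g2 = x2 AND g1 AND x4 = T AND T AND F = F
g3 = g1 OR x3 = T OR F = T
g4 = g1 NOR x4 = T NOR F = F
g6 = g2 AND x3 = F AND F = F
g9 = NOT g6 = NOT F = T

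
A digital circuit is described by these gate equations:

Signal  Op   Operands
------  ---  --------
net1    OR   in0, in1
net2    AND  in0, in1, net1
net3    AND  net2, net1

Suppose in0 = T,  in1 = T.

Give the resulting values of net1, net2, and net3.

net1 = T; net2 = T; net3 = T

net1 = in0 OR in1 = T OR T = T
net2 = in0 AND in1 AND net1 = T AND T AND T = T
net3 = net2 AND net1 = T AND T = T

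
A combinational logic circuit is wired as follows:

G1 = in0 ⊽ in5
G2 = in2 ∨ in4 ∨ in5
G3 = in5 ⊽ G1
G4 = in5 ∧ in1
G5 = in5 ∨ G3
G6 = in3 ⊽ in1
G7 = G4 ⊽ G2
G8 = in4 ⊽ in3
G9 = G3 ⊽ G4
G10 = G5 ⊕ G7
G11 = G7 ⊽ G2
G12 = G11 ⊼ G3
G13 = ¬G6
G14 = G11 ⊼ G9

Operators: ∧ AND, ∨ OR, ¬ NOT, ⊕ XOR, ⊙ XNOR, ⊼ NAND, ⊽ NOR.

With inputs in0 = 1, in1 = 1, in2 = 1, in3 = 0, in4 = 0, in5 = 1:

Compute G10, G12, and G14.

G10 = 1  G12 = 1  G14 = 1

G1 = in0 NOR in5 = 1 NOR 1 = 0
G2 = in2 OR in4 OR in5 = 1 OR 0 OR 1 = 1
G3 = in5 NOR G1 = 1 NOR 0 = 0
G4 = in5 AND in1 = 1 AND 1 = 1
G5 = in5 OR G3 = 1 OR 0 = 1
G7 = G4 NOR G2 = 1 NOR 1 = 0
G9 = G3 NOR G4 = 0 NOR 1 = 0
G10 = G5 XOR G7 = 1 XOR 0 = 1
G11 = G7 NOR G2 = 0 NOR 1 = 0
G12 = G11 NAND G3 = 0 NAND 0 = 1
G14 = G11 NAND G9 = 0 NAND 0 = 1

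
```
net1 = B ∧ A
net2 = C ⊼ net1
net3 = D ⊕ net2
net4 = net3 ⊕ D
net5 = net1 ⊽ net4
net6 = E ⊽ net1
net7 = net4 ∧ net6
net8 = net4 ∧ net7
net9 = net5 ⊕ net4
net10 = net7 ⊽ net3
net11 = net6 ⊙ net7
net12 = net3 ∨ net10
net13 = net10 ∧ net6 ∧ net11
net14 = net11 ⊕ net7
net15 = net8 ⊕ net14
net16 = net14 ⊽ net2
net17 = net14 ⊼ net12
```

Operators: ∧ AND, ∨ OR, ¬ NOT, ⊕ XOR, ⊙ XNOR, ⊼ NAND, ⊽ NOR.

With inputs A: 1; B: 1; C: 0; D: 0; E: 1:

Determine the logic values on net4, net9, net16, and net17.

net4 = 1, net9 = 1, net16 = 0, net17 = 0

net1 = B AND A = 1 AND 1 = 1
net2 = C NAND net1 = 0 NAND 1 = 1
net3 = D XOR net2 = 0 XOR 1 = 1
net4 = net3 XOR D = 1 XOR 0 = 1
net5 = net1 NOR net4 = 1 NOR 1 = 0
net6 = E NOR net1 = 1 NOR 1 = 0
net7 = net4 AND net6 = 1 AND 0 = 0
net9 = net5 XOR net4 = 0 XOR 1 = 1
net10 = net7 NOR net3 = 0 NOR 1 = 0
net11 = net6 XNOR net7 = 0 XNOR 0 = 1
net12 = net3 OR net10 = 1 OR 0 = 1
net14 = net11 XOR net7 = 1 XOR 0 = 1
net16 = net14 NOR net2 = 1 NOR 1 = 0
net17 = net14 NAND net12 = 1 NAND 1 = 0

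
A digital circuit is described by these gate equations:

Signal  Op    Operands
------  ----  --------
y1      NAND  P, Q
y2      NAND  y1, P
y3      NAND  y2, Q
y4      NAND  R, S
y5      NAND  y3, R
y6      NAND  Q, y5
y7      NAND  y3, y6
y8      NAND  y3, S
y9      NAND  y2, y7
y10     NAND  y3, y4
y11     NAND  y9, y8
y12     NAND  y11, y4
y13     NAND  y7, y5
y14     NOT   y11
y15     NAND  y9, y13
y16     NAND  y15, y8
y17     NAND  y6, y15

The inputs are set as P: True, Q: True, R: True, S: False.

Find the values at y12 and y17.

y12 = False, y17 = True

y1 = P NAND Q = True NAND True = False
y2 = y1 NAND P = False NAND True = True
y3 = y2 NAND Q = True NAND True = False
y4 = R NAND S = True NAND False = True
y5 = y3 NAND R = False NAND True = True
y6 = Q NAND y5 = True NAND True = False
y7 = y3 NAND y6 = False NAND False = True
y8 = y3 NAND S = False NAND False = True
y9 = y2 NAND y7 = True NAND True = False
y11 = y9 NAND y8 = False NAND True = True
y12 = y11 NAND y4 = True NAND True = False
y13 = y7 NAND y5 = True NAND True = False
y15 = y9 NAND y13 = False NAND False = True
y17 = y6 NAND y15 = False NAND True = True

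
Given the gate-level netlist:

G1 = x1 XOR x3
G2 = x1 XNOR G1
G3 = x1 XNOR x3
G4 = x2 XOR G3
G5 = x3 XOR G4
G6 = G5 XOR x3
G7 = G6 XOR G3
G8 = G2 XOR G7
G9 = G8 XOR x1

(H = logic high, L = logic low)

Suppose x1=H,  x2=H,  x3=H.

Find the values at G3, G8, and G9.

G1 = x1 XOR x3 = H XOR H = L
G2 = x1 XNOR G1 = H XNOR L = L
G3 = x1 XNOR x3 = H XNOR H = H
G4 = x2 XOR G3 = H XOR H = L
G5 = x3 XOR G4 = H XOR L = H
G6 = G5 XOR x3 = H XOR H = L
G7 = G6 XOR G3 = L XOR H = H
G8 = G2 XOR G7 = L XOR H = H
G9 = G8 XOR x1 = H XOR H = L

G3 = H; G8 = H; G9 = L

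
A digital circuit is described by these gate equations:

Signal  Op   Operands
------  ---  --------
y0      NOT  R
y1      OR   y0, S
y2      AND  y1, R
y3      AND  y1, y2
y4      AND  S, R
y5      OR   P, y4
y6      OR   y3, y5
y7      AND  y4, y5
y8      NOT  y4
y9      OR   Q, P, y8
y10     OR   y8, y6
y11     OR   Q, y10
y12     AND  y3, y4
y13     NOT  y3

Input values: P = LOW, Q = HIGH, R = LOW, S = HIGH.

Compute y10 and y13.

y10 = HIGH; y13 = HIGH

y0 = NOT R = NOT LOW = HIGH
y1 = y0 OR S = HIGH OR HIGH = HIGH
y2 = y1 AND R = HIGH AND LOW = LOW
y3 = y1 AND y2 = HIGH AND LOW = LOW
y4 = S AND R = HIGH AND LOW = LOW
y5 = P OR y4 = LOW OR LOW = LOW
y6 = y3 OR y5 = LOW OR LOW = LOW
y8 = NOT y4 = NOT LOW = HIGH
y10 = y8 OR y6 = HIGH OR LOW = HIGH
y13 = NOT y3 = NOT LOW = HIGH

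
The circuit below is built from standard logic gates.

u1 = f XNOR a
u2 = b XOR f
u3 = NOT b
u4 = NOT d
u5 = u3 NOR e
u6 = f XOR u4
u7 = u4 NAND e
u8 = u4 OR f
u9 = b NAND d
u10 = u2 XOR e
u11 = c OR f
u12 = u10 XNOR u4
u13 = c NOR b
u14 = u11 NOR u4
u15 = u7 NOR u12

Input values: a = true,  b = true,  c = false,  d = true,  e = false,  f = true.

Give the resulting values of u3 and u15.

u3 = false, u15 = false

u2 = b XOR f = true XOR true = false
u3 = NOT b = NOT true = false
u4 = NOT d = NOT true = false
u7 = u4 NAND e = false NAND false = true
u10 = u2 XOR e = false XOR false = false
u12 = u10 XNOR u4 = false XNOR false = true
u15 = u7 NOR u12 = true NOR true = false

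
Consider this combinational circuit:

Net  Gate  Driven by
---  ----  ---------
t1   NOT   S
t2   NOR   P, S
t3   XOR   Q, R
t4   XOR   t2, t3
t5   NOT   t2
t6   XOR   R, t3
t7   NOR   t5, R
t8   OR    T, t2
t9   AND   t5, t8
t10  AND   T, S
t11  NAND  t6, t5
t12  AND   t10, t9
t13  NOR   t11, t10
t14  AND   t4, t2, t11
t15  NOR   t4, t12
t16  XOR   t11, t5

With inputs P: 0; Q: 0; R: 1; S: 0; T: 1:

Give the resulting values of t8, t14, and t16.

t2 = P NOR S = 0 NOR 0 = 1
t3 = Q XOR R = 0 XOR 1 = 1
t4 = t2 XOR t3 = 1 XOR 1 = 0
t5 = NOT t2 = NOT 1 = 0
t6 = R XOR t3 = 1 XOR 1 = 0
t8 = T OR t2 = 1 OR 1 = 1
t11 = t6 NAND t5 = 0 NAND 0 = 1
t14 = t4 AND t2 AND t11 = 0 AND 1 AND 1 = 0
t16 = t11 XOR t5 = 1 XOR 0 = 1

t8 = 1; t14 = 0; t16 = 1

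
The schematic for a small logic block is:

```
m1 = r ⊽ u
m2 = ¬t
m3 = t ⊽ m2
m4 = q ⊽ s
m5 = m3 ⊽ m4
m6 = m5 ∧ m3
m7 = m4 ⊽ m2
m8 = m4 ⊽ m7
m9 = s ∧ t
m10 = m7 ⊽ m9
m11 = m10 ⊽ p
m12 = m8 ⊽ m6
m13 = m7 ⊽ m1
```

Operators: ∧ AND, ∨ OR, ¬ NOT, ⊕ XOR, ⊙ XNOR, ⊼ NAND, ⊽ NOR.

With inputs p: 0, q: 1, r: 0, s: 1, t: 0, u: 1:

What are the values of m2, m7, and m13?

m2 = 1  m7 = 0  m13 = 1

m1 = r NOR u = 0 NOR 1 = 0
m2 = NOT t = NOT 0 = 1
m4 = q NOR s = 1 NOR 1 = 0
m7 = m4 NOR m2 = 0 NOR 1 = 0
m13 = m7 NOR m1 = 0 NOR 0 = 1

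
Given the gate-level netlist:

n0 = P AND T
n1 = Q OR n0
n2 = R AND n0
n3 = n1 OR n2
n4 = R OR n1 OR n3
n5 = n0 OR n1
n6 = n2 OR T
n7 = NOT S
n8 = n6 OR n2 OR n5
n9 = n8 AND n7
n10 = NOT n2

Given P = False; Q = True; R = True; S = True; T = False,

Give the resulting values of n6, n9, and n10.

n6 = False, n9 = False, n10 = True

n0 = P AND T = False AND False = False
n1 = Q OR n0 = True OR False = True
n2 = R AND n0 = True AND False = False
n5 = n0 OR n1 = False OR True = True
n6 = n2 OR T = False OR False = False
n7 = NOT S = NOT True = False
n8 = n6 OR n2 OR n5 = False OR False OR True = True
n9 = n8 AND n7 = True AND False = False
n10 = NOT n2 = NOT False = True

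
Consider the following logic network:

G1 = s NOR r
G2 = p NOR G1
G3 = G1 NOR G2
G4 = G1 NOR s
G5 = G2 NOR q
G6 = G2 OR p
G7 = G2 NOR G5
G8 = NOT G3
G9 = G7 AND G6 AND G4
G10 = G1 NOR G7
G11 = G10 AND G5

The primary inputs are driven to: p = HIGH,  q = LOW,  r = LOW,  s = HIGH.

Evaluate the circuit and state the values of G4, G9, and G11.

G4 = LOW  G9 = LOW  G11 = HIGH

G1 = s NOR r = HIGH NOR LOW = LOW
G2 = p NOR G1 = HIGH NOR LOW = LOW
G4 = G1 NOR s = LOW NOR HIGH = LOW
G5 = G2 NOR q = LOW NOR LOW = HIGH
G6 = G2 OR p = LOW OR HIGH = HIGH
G7 = G2 NOR G5 = LOW NOR HIGH = LOW
G9 = G7 AND G6 AND G4 = LOW AND HIGH AND LOW = LOW
G10 = G1 NOR G7 = LOW NOR LOW = HIGH
G11 = G10 AND G5 = HIGH AND HIGH = HIGH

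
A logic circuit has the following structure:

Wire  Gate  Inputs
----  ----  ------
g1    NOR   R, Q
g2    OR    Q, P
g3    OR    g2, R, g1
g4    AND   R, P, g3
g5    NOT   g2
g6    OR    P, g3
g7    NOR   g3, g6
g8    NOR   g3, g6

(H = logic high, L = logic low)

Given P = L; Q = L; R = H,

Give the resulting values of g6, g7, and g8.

g6 = H, g7 = L, g8 = L

g1 = R NOR Q = H NOR L = L
g2 = Q OR P = L OR L = L
g3 = g2 OR R OR g1 = L OR H OR L = H
g6 = P OR g3 = L OR H = H
g7 = g3 NOR g6 = H NOR H = L
g8 = g3 NOR g6 = H NOR H = L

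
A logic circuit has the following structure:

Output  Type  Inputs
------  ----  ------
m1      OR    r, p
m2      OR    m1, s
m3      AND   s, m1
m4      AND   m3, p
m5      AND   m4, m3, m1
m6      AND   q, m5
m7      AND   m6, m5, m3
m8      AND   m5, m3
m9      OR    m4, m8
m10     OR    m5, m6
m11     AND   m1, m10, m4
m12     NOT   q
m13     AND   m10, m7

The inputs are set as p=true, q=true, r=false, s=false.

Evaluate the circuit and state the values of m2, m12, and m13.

m2 = true, m12 = false, m13 = false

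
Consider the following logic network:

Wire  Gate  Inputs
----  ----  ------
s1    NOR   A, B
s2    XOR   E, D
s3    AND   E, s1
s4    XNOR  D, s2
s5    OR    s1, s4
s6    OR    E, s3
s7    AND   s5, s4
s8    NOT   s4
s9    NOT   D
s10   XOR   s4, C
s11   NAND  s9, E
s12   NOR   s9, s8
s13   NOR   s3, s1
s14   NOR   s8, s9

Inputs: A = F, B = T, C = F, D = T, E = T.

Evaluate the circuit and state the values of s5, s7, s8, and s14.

s5 = F, s7 = F, s8 = T, s14 = F

s1 = A NOR B = F NOR T = F
s2 = E XOR D = T XOR T = F
s4 = D XNOR s2 = T XNOR F = F
s5 = s1 OR s4 = F OR F = F
s7 = s5 AND s4 = F AND F = F
s8 = NOT s4 = NOT F = T
s9 = NOT D = NOT T = F
s14 = s8 NOR s9 = T NOR F = F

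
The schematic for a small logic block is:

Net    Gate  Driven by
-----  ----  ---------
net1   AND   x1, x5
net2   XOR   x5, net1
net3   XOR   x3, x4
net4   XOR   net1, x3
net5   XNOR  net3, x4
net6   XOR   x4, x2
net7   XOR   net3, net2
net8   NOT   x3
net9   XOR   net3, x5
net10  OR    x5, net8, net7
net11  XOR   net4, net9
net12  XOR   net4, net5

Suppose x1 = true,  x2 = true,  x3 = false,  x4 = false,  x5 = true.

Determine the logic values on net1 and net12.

net1 = x1 AND x5 = true AND true = true
net3 = x3 XOR x4 = false XOR false = false
net4 = net1 XOR x3 = true XOR false = true
net5 = net3 XNOR x4 = false XNOR false = true
net12 = net4 XOR net5 = true XOR true = false

net1 = true; net12 = false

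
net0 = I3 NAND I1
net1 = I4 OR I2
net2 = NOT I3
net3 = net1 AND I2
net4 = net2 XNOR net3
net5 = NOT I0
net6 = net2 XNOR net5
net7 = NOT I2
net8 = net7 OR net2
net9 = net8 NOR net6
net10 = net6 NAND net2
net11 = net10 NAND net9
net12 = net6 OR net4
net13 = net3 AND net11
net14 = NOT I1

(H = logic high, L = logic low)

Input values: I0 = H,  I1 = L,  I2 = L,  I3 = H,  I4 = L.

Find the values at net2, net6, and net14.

net2 = L, net6 = H, net14 = H

net2 = NOT I3 = NOT H = L
net5 = NOT I0 = NOT H = L
net6 = net2 XNOR net5 = L XNOR L = H
net14 = NOT I1 = NOT L = H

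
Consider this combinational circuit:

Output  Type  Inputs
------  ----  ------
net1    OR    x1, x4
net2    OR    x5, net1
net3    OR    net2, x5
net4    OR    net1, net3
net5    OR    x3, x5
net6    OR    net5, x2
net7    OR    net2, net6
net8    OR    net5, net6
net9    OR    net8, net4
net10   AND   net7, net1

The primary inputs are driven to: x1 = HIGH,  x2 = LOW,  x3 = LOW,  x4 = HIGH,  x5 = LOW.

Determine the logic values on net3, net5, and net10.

net3 = HIGH, net5 = LOW, net10 = HIGH

net1 = x1 OR x4 = HIGH OR HIGH = HIGH
net2 = x5 OR net1 = LOW OR HIGH = HIGH
net3 = net2 OR x5 = HIGH OR LOW = HIGH
net5 = x3 OR x5 = LOW OR LOW = LOW
net6 = net5 OR x2 = LOW OR LOW = LOW
net7 = net2 OR net6 = HIGH OR LOW = HIGH
net10 = net7 AND net1 = HIGH AND HIGH = HIGH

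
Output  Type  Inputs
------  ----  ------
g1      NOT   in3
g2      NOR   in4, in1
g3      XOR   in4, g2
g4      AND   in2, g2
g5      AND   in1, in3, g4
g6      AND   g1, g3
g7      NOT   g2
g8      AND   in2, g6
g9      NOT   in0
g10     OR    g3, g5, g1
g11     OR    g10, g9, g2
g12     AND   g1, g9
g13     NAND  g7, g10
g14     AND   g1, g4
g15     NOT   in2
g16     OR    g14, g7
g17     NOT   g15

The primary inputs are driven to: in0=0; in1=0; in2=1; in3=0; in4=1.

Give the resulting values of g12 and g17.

g1 = NOT in3 = NOT 0 = 1
g9 = NOT in0 = NOT 0 = 1
g12 = g1 AND g9 = 1 AND 1 = 1
g15 = NOT in2 = NOT 1 = 0
g17 = NOT g15 = NOT 0 = 1

g12 = 1, g17 = 1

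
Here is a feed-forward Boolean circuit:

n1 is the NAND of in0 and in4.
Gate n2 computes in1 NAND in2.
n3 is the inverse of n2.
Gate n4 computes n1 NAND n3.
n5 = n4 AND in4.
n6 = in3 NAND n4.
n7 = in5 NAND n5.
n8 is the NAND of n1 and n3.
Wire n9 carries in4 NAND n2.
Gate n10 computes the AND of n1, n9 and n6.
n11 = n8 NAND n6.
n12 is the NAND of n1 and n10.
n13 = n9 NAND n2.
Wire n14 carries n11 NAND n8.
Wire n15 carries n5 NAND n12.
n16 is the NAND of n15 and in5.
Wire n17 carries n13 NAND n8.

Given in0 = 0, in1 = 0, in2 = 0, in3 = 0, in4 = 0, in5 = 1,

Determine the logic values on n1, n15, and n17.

n1 = in0 NAND in4 = 0 NAND 0 = 1
n2 = in1 NAND in2 = 0 NAND 0 = 1
n3 = NOT n2 = NOT 1 = 0
n4 = n1 NAND n3 = 1 NAND 0 = 1
n5 = n4 AND in4 = 1 AND 0 = 0
n6 = in3 NAND n4 = 0 NAND 1 = 1
n8 = n1 NAND n3 = 1 NAND 0 = 1
n9 = in4 NAND n2 = 0 NAND 1 = 1
n10 = n1 AND n9 AND n6 = 1 AND 1 AND 1 = 1
n12 = n1 NAND n10 = 1 NAND 1 = 0
n13 = n9 NAND n2 = 1 NAND 1 = 0
n15 = n5 NAND n12 = 0 NAND 0 = 1
n17 = n13 NAND n8 = 0 NAND 1 = 1

n1 = 1; n15 = 1; n17 = 1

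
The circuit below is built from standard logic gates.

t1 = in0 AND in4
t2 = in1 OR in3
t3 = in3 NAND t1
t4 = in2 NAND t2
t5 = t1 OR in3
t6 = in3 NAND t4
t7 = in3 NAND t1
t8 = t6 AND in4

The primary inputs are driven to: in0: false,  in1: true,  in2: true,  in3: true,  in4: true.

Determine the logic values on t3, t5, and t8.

t1 = in0 AND in4 = false AND true = false
t2 = in1 OR in3 = true OR true = true
t3 = in3 NAND t1 = true NAND false = true
t4 = in2 NAND t2 = true NAND true = false
t5 = t1 OR in3 = false OR true = true
t6 = in3 NAND t4 = true NAND false = true
t8 = t6 AND in4 = true AND true = true

t3 = true, t5 = true, t8 = true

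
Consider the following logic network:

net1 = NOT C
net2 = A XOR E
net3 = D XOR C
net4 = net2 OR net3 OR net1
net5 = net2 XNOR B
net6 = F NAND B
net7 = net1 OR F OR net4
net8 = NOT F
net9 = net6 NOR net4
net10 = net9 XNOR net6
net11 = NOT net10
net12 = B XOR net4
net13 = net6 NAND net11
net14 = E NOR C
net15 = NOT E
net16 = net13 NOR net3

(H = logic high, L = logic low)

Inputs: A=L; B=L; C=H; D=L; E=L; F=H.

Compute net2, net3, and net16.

net2 = L; net3 = H; net16 = L

net1 = NOT C = NOT H = L
net2 = A XOR E = L XOR L = L
net3 = D XOR C = L XOR H = H
net4 = net2 OR net3 OR net1 = L OR H OR L = H
net6 = F NAND B = H NAND L = H
net9 = net6 NOR net4 = H NOR H = L
net10 = net9 XNOR net6 = L XNOR H = L
net11 = NOT net10 = NOT L = H
net13 = net6 NAND net11 = H NAND H = L
net16 = net13 NOR net3 = L NOR H = L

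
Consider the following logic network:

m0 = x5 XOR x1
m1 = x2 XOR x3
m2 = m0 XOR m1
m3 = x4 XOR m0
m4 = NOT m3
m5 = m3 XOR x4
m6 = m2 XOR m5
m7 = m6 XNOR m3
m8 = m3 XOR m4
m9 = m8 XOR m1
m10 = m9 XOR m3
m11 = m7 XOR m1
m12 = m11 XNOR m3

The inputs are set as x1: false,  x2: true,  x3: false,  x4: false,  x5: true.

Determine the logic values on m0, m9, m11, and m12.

m0 = x5 XOR x1 = true XOR false = true
m1 = x2 XOR x3 = true XOR false = true
m2 = m0 XOR m1 = true XOR true = false
m3 = x4 XOR m0 = false XOR true = true
m4 = NOT m3 = NOT true = false
m5 = m3 XOR x4 = true XOR false = true
m6 = m2 XOR m5 = false XOR true = true
m7 = m6 XNOR m3 = true XNOR true = true
m8 = m3 XOR m4 = true XOR false = true
m9 = m8 XOR m1 = true XOR true = false
m11 = m7 XOR m1 = true XOR true = false
m12 = m11 XNOR m3 = false XNOR true = false

m0 = true, m9 = false, m11 = false, m12 = false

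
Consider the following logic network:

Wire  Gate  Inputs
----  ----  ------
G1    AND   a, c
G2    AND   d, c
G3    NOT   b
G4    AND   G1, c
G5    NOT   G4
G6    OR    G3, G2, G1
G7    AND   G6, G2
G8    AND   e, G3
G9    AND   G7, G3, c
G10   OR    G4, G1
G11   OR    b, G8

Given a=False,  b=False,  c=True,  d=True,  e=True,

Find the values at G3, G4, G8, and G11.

G3 = True, G4 = False, G8 = True, G11 = True

G1 = a AND c = False AND True = False
G3 = NOT b = NOT False = True
G4 = G1 AND c = False AND True = False
G8 = e AND G3 = True AND True = True
G11 = b OR G8 = False OR True = True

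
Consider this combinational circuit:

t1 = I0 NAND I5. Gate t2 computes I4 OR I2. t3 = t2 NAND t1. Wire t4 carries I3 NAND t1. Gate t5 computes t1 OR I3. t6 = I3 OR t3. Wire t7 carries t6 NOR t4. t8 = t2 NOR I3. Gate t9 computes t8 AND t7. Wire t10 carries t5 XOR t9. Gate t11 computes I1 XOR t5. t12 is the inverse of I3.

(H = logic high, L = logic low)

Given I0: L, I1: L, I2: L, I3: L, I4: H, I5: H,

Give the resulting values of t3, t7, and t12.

t1 = I0 NAND I5 = L NAND H = H
t2 = I4 OR I2 = H OR L = H
t3 = t2 NAND t1 = H NAND H = L
t4 = I3 NAND t1 = L NAND H = H
t6 = I3 OR t3 = L OR L = L
t7 = t6 NOR t4 = L NOR H = L
t12 = NOT I3 = NOT L = H

t3 = L  t7 = L  t12 = H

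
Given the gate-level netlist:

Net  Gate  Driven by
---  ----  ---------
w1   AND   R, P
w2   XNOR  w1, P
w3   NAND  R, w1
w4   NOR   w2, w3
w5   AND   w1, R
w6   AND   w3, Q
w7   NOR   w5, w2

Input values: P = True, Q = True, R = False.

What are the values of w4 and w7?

w4 = False; w7 = True

w1 = R AND P = False AND True = False
w2 = w1 XNOR P = False XNOR True = False
w3 = R NAND w1 = False NAND False = True
w4 = w2 NOR w3 = False NOR True = False
w5 = w1 AND R = False AND False = False
w7 = w5 NOR w2 = False NOR False = True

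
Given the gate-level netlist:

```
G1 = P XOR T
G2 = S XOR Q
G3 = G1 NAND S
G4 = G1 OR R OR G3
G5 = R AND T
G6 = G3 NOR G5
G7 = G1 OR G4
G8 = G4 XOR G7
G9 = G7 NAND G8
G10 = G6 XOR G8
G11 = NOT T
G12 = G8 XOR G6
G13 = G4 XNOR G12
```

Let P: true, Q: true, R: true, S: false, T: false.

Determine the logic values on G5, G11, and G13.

G1 = P XOR T = true XOR false = true
G3 = G1 NAND S = true NAND false = true
G4 = G1 OR R OR G3 = true OR true OR true = true
G5 = R AND T = true AND false = false
G6 = G3 NOR G5 = true NOR false = false
G7 = G1 OR G4 = true OR true = true
G8 = G4 XOR G7 = true XOR true = false
G11 = NOT T = NOT false = true
G12 = G8 XOR G6 = false XOR false = false
G13 = G4 XNOR G12 = true XNOR false = false

G5 = false, G11 = true, G13 = false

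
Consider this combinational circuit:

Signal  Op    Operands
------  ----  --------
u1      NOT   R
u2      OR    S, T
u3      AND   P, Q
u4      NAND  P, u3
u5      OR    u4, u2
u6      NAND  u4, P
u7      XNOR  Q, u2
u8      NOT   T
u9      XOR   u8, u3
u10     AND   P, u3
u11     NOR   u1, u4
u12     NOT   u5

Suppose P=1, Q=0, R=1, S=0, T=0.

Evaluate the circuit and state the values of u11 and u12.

u11 = 0, u12 = 0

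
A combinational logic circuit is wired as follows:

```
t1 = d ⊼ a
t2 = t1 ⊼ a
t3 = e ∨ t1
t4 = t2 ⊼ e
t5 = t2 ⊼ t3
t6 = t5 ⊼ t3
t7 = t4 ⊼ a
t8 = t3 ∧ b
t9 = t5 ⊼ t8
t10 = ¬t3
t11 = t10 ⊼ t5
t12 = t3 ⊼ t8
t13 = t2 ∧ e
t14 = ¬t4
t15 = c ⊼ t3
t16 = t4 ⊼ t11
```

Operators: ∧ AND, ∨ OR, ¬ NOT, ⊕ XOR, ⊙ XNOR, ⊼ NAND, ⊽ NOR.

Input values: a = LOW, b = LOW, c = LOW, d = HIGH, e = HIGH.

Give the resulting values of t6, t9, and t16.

t6 = HIGH, t9 = HIGH, t16 = HIGH

t1 = d NAND a = HIGH NAND LOW = HIGH
t2 = t1 NAND a = HIGH NAND LOW = HIGH
t3 = e OR t1 = HIGH OR HIGH = HIGH
t4 = t2 NAND e = HIGH NAND HIGH = LOW
t5 = t2 NAND t3 = HIGH NAND HIGH = LOW
t6 = t5 NAND t3 = LOW NAND HIGH = HIGH
t8 = t3 AND b = HIGH AND LOW = LOW
t9 = t5 NAND t8 = LOW NAND LOW = HIGH
t10 = NOT t3 = NOT HIGH = LOW
t11 = t10 NAND t5 = LOW NAND LOW = HIGH
t16 = t4 NAND t11 = LOW NAND HIGH = HIGH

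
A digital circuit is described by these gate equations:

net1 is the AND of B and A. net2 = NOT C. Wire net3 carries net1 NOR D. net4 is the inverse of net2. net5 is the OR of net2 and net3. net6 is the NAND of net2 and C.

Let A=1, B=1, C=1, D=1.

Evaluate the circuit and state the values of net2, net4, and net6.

net2 = 0; net4 = 1; net6 = 1

net2 = NOT C = NOT 1 = 0
net4 = NOT net2 = NOT 0 = 1
net6 = net2 NAND C = 0 NAND 1 = 1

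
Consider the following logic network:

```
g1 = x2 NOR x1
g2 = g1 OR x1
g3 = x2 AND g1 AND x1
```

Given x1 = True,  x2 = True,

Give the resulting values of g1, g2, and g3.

g1 = False, g2 = True, g3 = False

g1 = x2 NOR x1 = True NOR True = False
g2 = g1 OR x1 = False OR True = True
g3 = x2 AND g1 AND x1 = True AND False AND True = False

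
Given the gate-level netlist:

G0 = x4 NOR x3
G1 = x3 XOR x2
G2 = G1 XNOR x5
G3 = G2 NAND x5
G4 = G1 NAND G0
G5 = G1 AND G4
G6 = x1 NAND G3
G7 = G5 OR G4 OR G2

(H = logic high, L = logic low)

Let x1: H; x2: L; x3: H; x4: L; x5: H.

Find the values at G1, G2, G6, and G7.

G1 = H; G2 = H; G6 = H; G7 = H

G0 = x4 NOR x3 = L NOR H = L
G1 = x3 XOR x2 = H XOR L = H
G2 = G1 XNOR x5 = H XNOR H = H
G3 = G2 NAND x5 = H NAND H = L
G4 = G1 NAND G0 = H NAND L = H
G5 = G1 AND G4 = H AND H = H
G6 = x1 NAND G3 = H NAND L = H
G7 = G5 OR G4 OR G2 = H OR H OR H = H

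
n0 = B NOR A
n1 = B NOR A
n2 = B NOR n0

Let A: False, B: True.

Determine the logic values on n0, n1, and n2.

n0 = B NOR A = True NOR False = False
n1 = B NOR A = True NOR False = False
n2 = B NOR n0 = True NOR False = False

n0 = False, n1 = False, n2 = False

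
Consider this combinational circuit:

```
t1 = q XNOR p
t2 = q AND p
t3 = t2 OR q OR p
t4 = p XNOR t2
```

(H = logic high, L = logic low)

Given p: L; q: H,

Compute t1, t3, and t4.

t1 = q XNOR p = H XNOR L = L
t2 = q AND p = H AND L = L
t3 = t2 OR q OR p = L OR H OR L = H
t4 = p XNOR t2 = L XNOR L = H

t1 = L; t3 = H; t4 = H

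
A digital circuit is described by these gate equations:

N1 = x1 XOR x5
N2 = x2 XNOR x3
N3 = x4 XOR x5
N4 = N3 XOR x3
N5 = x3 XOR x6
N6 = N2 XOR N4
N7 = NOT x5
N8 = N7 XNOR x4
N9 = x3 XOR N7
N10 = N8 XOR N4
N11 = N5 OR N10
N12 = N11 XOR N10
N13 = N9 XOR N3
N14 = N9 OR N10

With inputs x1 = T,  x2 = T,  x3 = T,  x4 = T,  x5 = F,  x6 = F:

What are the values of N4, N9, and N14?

N4 = F, N9 = F, N14 = T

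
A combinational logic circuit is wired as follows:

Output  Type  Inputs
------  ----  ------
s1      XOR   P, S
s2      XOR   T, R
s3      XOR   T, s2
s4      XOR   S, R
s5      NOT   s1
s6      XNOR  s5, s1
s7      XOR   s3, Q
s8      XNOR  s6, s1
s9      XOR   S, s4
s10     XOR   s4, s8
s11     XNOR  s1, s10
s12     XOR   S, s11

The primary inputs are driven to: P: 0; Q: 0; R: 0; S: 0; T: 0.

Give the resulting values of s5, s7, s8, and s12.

s5 = 1, s7 = 0, s8 = 1, s12 = 0

s1 = P XOR S = 0 XOR 0 = 0
s2 = T XOR R = 0 XOR 0 = 0
s3 = T XOR s2 = 0 XOR 0 = 0
s4 = S XOR R = 0 XOR 0 = 0
s5 = NOT s1 = NOT 0 = 1
s6 = s5 XNOR s1 = 1 XNOR 0 = 0
s7 = s3 XOR Q = 0 XOR 0 = 0
s8 = s6 XNOR s1 = 0 XNOR 0 = 1
s10 = s4 XOR s8 = 0 XOR 1 = 1
s11 = s1 XNOR s10 = 0 XNOR 1 = 0
s12 = S XOR s11 = 0 XOR 0 = 0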